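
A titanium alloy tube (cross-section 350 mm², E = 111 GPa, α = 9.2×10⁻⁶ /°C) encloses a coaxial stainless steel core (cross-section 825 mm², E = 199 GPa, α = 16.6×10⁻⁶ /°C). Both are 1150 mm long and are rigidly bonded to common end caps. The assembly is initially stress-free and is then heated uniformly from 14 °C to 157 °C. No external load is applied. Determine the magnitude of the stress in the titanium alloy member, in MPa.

Equilibrium of a rigid end plate with no external load gives equal and opposite internal forces ±P in the two members. Since α_{stainless steel} > α_{titanium alloy}, heating drives the stainless steel into compression and the titanium alloy into tension.
Compatibility of the two members (thermal + elastic change equal): (α₁ − α₂)ΔT = P·[1/(A₁E₁) + 1/(A₂E₂)].
|α₁ − α₂|·ΔT = 7.4×10⁻⁶ × 143 = 0.001058.
1/(A₁E₁) + 1/(A₂E₂) = 1/(350×111×10³) + 1/(825×199×10³) = 3.183×10⁻⁸ N⁻¹.
So P = 0.001058 / 3.183×10⁻⁸ = 33.24 kN.
σ_{titanium alloy} = P/A₁ = 33240/350 = 94.98 MPa, tensile.

σ ≈ 95 MPa (tensile)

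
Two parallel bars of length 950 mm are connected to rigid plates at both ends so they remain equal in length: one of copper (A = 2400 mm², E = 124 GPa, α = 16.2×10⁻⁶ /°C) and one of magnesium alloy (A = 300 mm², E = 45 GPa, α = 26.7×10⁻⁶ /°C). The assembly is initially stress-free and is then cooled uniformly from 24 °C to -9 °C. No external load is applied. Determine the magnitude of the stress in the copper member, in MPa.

The magnesium alloy has the larger α, so on cooling it would change length more than the copper if both were free. The rigid plates force a common final length, so the magnesium alloy is put into tension and the copper into compression, with equal and opposite forces P (no external load).
Equating the net (thermal + elastic) strains gives |α₁ − α₂|·ΔT = P·[1/(A₁E₁) + 1/(A₂E₂)].
|α₁ − α₂|·ΔT = 10.5×10⁻⁶ × 33 = 0.0003465.
1/(A₁E₁) + 1/(A₂E₂) = 1/(2400×124×10³) + 1/(300×45×10³) = 7.743×10⁻⁸ N⁻¹.
So P = 0.0003465 / 7.743×10⁻⁸ = 4.475 kN.
σ_{copper} = P/A₁ = 4475/2400 = 1.864 MPa, compressive.

σ ≈ 1.86 MPa (compressive)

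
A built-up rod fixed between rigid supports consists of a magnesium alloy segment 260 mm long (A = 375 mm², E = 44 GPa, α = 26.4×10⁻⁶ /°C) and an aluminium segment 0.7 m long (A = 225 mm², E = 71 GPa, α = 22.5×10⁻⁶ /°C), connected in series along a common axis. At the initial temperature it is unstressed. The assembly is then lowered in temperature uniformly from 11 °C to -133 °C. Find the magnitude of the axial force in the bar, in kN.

P ≈ 54.7 kN (tensile)

If the supports were absent, the total length change would be Σ αᵢΔT Lᵢ = 26.4×10⁻⁶×144×260 + 22.5×10⁻⁶×144×700 = 3.256 mm.
Since the ends are fixed, an axial force P builds up, equal in every segment, with P · Σ Lᵢ/(AᵢEᵢ) = δ_free.
The series flexibility is Σ Lᵢ/(AᵢEᵢ) = 260/(375×44×10³) + 700/(225×71×10³) = 5.958×10⁻⁵ mm/N.
Hence P = δ_free / Σ(L/AE) = 3.256/5.958×10⁻⁵ = 54.66 kN (tensile).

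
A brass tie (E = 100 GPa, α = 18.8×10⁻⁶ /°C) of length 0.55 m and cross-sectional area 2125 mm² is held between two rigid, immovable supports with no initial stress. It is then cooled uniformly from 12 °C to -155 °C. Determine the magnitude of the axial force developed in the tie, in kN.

Full restraint means ε = 0, so the stress is σ = EαΔT = 100×10³ × 18.8×10⁻⁶ × 167 = 314 MPa.
Then P = σA = 314 × 2125 mm² = 667.2 kN, tensile.

P ≈ 667 kN (tensile)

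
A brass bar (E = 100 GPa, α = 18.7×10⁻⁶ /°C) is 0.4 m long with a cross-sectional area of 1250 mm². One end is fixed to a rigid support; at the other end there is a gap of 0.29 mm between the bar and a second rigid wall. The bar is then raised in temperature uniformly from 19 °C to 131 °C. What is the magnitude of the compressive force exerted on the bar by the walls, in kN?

Free thermal elongation = αΔT L = 18.7×10⁻⁶ × 112 × 400 = 0.8378 mm.
The gap closes (δ_free > 0.29 mm) and the wall then resists a further 0.8378 − 0.29 = 0.5478 mm of expansion.
Compatibility: PL/(AE) = 0.5478 mm, so σ = P/A = E × (0.5478/400) = 136.9 MPa.
Force on the wall = σA = 136.9 × 1250 mm² = 171.2 kN.

P ≈ 171 kN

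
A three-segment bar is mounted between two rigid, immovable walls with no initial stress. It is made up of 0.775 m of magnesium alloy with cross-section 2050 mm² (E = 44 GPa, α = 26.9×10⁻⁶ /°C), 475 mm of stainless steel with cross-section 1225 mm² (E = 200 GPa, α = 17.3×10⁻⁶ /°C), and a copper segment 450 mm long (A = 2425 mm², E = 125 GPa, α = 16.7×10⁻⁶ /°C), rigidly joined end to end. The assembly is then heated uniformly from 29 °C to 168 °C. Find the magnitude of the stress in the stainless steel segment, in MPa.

With the walls removed the bar would change length by δ_free = Σ αᵢΔT Lᵢ = 26.9×10⁻⁶×139×775 + 17.3×10⁻⁶×139×475 + 16.7×10⁻⁶×139×450 = 5.085 mm.
The rigid supports impose zero overall length change; the single axial force P common to all segments must satisfy P Σ Lᵢ/(AᵢEᵢ) = δ_free.
The series flexibility is Σ Lᵢ/(AᵢEᵢ) = 775/(2050×44×10³) + 475/(1225×200×10³) + 450/(2425×125×10³) = 1.202×10⁻⁵ mm/N.
So P = 5.085 / 1.202×10⁻⁵ = 423.2 kN, compressive.
σ_{stainless steel} = P / A = 423200 / 1225 = 345.5 MPa.

σ ≈ 345 MPa (compressive)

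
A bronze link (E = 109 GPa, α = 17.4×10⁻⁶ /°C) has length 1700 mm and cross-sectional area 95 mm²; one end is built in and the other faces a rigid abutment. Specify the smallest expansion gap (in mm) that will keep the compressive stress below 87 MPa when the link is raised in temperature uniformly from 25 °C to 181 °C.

g ≈ 3.26 mm

Free expansion if unrestrained: δ_free = αΔT L = 17.4×10⁻⁶ × 156 × 1700 = 4.614 mm.
At the allowable stress the elastic shortening the wall may impose is σL/E = 87 × 1700 / (109×10³) = 1.357 mm.
So the gap has to take up the difference, g_min = δ_free − σL/E = 4.614 − 1.357 = 3.258 mm.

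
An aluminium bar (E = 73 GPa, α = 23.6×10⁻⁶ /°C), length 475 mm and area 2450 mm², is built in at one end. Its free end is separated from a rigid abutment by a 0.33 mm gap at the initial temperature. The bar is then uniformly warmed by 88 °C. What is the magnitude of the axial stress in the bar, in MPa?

Unrestrained expansion: δ_free = αΔT L = 23.6×10⁻⁶ × 88 × 475 = 0.9865 mm.
After closing the 0.33 mm clearance, 0.9865 − 0.33 = 0.6565 mm of expansion remains to be suppressed by the wall.
Compatibility: PL/(AE) = 0.6565 mm, so σ = P/A = E × (0.6565/475) = 100.9 MPa.

σ ≈ 101 MPa (compressive)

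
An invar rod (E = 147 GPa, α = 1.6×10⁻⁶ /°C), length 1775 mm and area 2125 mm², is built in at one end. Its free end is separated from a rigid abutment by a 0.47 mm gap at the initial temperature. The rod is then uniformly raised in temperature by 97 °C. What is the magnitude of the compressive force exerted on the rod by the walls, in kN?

P ≈ 0 kN

Unrestrained expansion: δ_free = αΔT L = 1.6×10⁻⁶ × 97 × 1775 = 0.2755 mm.
This is smaller than the 0.47 mm clearance, so the rod expands freely without reaching the stop — the stress is zero.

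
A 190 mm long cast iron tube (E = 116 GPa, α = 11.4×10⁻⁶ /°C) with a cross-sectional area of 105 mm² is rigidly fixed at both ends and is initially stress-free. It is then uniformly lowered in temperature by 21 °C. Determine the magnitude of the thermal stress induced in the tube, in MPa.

The supports are rigid, so the total axial strain is zero. The restrained thermal strain is ε = αΔT = 11.4×10⁻⁶ × 21 = 239.4×10⁻⁶.
Hence σ = E·αΔT = 116×10³ × 239.4×10⁻⁶ = 27.77 MPa, tensile.

σ ≈ 27.8 MPa (tensile)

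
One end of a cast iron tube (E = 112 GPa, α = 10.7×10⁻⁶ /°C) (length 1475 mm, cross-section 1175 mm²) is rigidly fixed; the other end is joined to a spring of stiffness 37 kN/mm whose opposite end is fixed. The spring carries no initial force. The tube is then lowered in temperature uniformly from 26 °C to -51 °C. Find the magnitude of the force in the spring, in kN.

If the spring were absent the tube would shorten by αΔT L = 10.7×10⁻⁶ × 77 × 1475 = 1.215 mm.
Let P be the tensile force in the spring. The tube extends elastically by PL/(AE) and the spring stretches by P/k; together these equal δ_free.
P [ L/(AE) + 1/k ] = δ_free → P [ 1475/(1175×112×10³) + 1/(37×10³) ] = 1.215.
P = 1.215 / 3.824×10⁻⁵ = 31780 N.

P ≈ 31.8 kN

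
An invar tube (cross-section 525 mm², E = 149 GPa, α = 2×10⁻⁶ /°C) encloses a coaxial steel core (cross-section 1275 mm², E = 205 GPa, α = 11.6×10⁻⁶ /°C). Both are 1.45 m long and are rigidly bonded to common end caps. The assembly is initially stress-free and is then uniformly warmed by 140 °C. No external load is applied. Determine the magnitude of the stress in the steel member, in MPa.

σ ≈ 63.5 MPa (compressive)

Equilibrium of a rigid end plate with no external load gives equal and opposite internal forces ±P in the two members. Since α_{steel} > α_{invar}, heating drives the steel into compression and the invar into tension.
Setting the final lengths equal and cancelling L: (α₁ − α₂)ΔT = P/(A₁E₁) + P/(A₂E₂).
|α₁ − α₂|·ΔT = 9.6×10⁻⁶ × 140 = 0.001344.
1/(A₁E₁) + 1/(A₂E₂) = 1/(525×149×10³) + 1/(1275×205×10³) = 1.661×10⁻⁸ N⁻¹.
P = 0.001344 / 1.661×10⁻⁸ = 80920 N = 80.92 kN.
σ_{steel} = P/A₂ = 80920/1275 = 63.46 MPa, compressive.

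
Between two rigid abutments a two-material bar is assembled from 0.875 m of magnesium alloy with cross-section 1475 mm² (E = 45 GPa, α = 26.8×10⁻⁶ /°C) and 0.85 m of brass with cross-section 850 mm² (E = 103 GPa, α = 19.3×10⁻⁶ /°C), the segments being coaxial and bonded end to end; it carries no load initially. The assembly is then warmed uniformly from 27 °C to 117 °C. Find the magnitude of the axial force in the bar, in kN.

P ≈ 157 kN (compressive)

If the supports were absent, the total length change would be Σ αᵢΔT Lᵢ = 26.8×10⁻⁶×90×875 + 19.3×10⁻⁶×90×850 = 3.587 mm.
The walls prevent any net length change, so an axial force P (same in every segment) develops. Compatibility: P · Σ Lᵢ/(AᵢEᵢ) = δ_free.
The series flexibility is Σ Lᵢ/(AᵢEᵢ) = 875/(1475×45×10³) + 850/(850×103×10³) = 2.289×10⁻⁵ mm/N.
So P = 3.587 / 2.289×10⁻⁵ = 156.7 kN, compressive.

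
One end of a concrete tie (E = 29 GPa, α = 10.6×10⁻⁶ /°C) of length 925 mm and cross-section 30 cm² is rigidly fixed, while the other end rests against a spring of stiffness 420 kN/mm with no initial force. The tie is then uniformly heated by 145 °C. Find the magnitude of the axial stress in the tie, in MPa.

Free thermal expansion: δ_free = αΔT L = 10.6×10⁻⁶ × 145 × 925 = 1.422 mm.
Let P be the compressive force at the spring. The tie shortens elastically by PL/(AE) and the spring compresses by P/k; together these equal δ_free.
P [ L/(AE) + 1/k ] = δ_free → P [ 925/(3000×29×10³) + 1/(420×10³) ] = 1.422.
P = 1.422 / 1.301×10⁻⁵ = 109300 N.
σ = P/A = 109300/3000 = 36.42 MPa.

σ ≈ 36.4 MPa (compressive)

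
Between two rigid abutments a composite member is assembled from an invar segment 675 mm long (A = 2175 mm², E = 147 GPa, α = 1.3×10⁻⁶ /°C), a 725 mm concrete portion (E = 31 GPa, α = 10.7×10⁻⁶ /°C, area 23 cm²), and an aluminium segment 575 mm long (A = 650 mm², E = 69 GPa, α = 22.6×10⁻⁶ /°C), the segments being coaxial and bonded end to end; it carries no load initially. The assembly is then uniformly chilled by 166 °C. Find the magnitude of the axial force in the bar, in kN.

If the supports were absent, the total length change would be Σ αᵢΔT Lᵢ = 1.3×10⁻⁶×166×675 + 10.7×10⁻⁶×166×725 + 22.6×10⁻⁶×166×575 = 3.591 mm.
The rigid supports impose zero overall length change; the single axial force P common to all segments must satisfy P Σ Lᵢ/(AᵢEᵢ) = δ_free.
Σ Lᵢ/(AᵢEᵢ) = 675/(2175×147×10³) + 725/(2300×31×10³) + 575/(650×69×10³) = 2.51×10⁻⁵ mm/N.
P = 3.591 / 2.51×10⁻⁵ = 143100 N = 143.1 kN, tensile.

P ≈ 143 kN (tensile)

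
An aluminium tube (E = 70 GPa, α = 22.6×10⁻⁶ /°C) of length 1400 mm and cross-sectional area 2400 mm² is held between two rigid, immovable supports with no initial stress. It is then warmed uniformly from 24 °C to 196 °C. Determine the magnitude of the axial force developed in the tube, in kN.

Full restraint means ε = 0, so the stress is σ = EαΔT = 70×10³ × 22.6×10⁻⁶ × 172 = 272.1 MPa.
Then P = σA = 272.1 × 2400 mm² = 653 kN, compressive.

P ≈ 653 kN (compressive)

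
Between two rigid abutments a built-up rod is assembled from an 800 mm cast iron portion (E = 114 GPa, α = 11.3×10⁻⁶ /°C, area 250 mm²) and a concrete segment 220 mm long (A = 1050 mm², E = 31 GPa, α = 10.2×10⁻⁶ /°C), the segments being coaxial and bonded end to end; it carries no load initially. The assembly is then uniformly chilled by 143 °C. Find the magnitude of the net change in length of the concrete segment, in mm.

If the supports were absent, the total length change would be Σ αᵢΔT Lᵢ = 11.3×10⁻⁶×143×800 + 10.2×10⁻⁶×143×220 = 1.614 mm.
Since the ends are fixed, an axial force P builds up, equal in every segment, with P · Σ Lᵢ/(AᵢEᵢ) = δ_free.
The series flexibility is Σ Lᵢ/(AᵢEᵢ) = 800/(250×114×10³) + 220/(1050×31×10³) = 3.483×10⁻⁵ mm/N.
Hence P = δ_free / Σ(L/AE) = 1.614/3.483×10⁻⁵ = 46.33 kN (tensile).
For the concrete segment, free thermal change = 10.2×10⁻⁶×143×220 = 0.3209 mm and elastic change from P = 46330×220/(1050×31×10³) = 0.3131 mm; these oppose, so the net change is 0.00776 mm (segment shortens).

|ΔL| ≈ 0.00776 mm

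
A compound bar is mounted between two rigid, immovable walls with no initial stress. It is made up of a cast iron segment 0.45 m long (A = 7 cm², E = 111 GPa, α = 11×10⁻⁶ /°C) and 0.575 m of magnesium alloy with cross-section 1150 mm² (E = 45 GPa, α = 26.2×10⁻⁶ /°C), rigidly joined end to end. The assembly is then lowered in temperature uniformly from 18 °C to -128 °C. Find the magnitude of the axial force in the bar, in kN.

If the supports were absent, the total length change would be Σ αᵢΔT Lᵢ = 11×10⁻⁶×146×450 + 26.2×10⁻⁶×146×575 = 2.922 mm.
The walls prevent any net length change, so an axial force P (same in every segment) develops. Compatibility: P · Σ Lᵢ/(AᵢEᵢ) = δ_free.
The series flexibility is Σ Lᵢ/(AᵢEᵢ) = 450/(700×111×10³) + 575/(1150×45×10³) = 1.69×10⁻⁵ mm/N.
Hence P = δ_free / Σ(L/AE) = 2.922/1.69×10⁻⁵ = 172.9 kN (tensile).

P ≈ 173 kN (tensile)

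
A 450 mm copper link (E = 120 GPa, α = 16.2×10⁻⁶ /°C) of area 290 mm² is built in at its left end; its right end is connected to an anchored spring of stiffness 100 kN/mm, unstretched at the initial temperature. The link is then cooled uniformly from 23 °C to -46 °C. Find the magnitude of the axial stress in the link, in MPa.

Free thermal contraction: δ_free = αΔT L = 16.2×10⁻⁶ × 69 × 450 = 0.503 mm.
With a force P in the spring, the elastic change of the link is PL/(AE) and that of the spring is P/k; compatibility requires their sum to equal δ_free.
P [ L/(AE) + 1/k ] = δ_free → P [ 450/(290×120×10³) + 1/(100×10³) ] = 0.503.
P = 0.503 / 2.293×10⁻⁵ = 21940 N.
σ = P/A = 21940/290 = 75.64 MPa.

σ ≈ 75.6 MPa (tensile)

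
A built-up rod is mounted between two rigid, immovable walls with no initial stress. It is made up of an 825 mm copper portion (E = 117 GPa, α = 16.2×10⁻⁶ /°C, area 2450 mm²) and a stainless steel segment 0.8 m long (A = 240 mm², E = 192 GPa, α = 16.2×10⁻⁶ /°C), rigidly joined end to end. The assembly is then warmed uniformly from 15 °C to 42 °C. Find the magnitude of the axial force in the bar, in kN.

P ≈ 35.1 kN (compressive)

If the supports were absent, the total length change would be Σ αᵢΔT Lᵢ = 16.2×10⁻⁶×27×825 + 16.2×10⁻⁶×27×800 = 0.7108 mm.
Since the ends are fixed, an axial force P builds up, equal in every segment, with P · Σ Lᵢ/(AᵢEᵢ) = δ_free.
Σ Lᵢ/(AᵢEᵢ) = 825/(2450×117×10³) + 800/(240×192×10³) = 2.024×10⁻⁵ mm/N.
So P = 0.7108 / 2.024×10⁻⁵ = 35.12 kN, compressive.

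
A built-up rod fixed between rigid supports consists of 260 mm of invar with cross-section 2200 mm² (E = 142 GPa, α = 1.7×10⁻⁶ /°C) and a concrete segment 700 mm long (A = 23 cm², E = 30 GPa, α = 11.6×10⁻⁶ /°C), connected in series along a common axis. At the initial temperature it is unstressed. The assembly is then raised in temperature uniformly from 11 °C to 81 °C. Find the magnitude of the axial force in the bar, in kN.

With the walls removed the bar would change length by δ_free = Σ αᵢΔT Lᵢ = 1.7×10⁻⁶×70×260 + 11.6×10⁻⁶×70×700 = 0.5993 mm.
Since the ends are fixed, an axial force P builds up, equal in every segment, with P · Σ Lᵢ/(AᵢEᵢ) = δ_free.
Σ Lᵢ/(AᵢEᵢ) = 260/(2200×142×10³) + 700/(2300×30×10³) = 1.098×10⁻⁵ mm/N.
So P = 0.5993 / 1.098×10⁻⁵ = 54.6 kN, compressive.

P ≈ 54.6 kN (compressive)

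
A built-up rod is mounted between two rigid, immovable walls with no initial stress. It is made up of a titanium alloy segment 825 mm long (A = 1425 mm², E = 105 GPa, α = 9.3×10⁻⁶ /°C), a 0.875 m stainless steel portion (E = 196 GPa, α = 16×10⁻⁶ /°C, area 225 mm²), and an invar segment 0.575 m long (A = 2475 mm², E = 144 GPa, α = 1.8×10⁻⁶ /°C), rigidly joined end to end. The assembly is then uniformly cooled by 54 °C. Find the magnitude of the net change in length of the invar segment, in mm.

|ΔL| ≈ 0.0175 mm

Free thermal contraction of the whole bar: Σ αᵢΔT Lᵢ = 9.3×10⁻⁶×54×825 + 16×10⁻⁶×54×875 + 1.8×10⁻⁶×54×575 = 1.226 mm.
The rigid supports impose zero overall length change; the single axial force P common to all segments must satisfy P Σ Lᵢ/(AᵢEᵢ) = δ_free.
Σ Lᵢ/(AᵢEᵢ) = 825/(1425×105×10³) + 875/(225×196×10³) + 575/(2475×144×10³) = 2.697×10⁻⁵ mm/N.
Hence P = δ_free / Σ(L/AE) = 1.226/2.697×10⁻⁵ = 45.47 kN (tensile).
For the invar segment, free thermal change = 1.8×10⁻⁶×54×575 = 0.05589 mm and elastic change from P = 45470×575/(2475×144×10³) = 0.07336 mm; these oppose, so the net change is 0.0175 mm (segment lengthens).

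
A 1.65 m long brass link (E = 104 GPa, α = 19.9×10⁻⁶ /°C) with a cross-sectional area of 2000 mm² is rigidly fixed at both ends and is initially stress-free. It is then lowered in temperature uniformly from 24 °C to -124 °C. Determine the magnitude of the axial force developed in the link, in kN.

P ≈ 613 kN (tensile)

The ends cannot move, so σ = EαΔT = 104×10³ × 19.9×10⁻⁶ × 148 = 306.3 MPa.
P = AEαΔT = 2000 × 104×10³ × 19.9×10⁻⁶ × 148 = 612.6 kN (tensile).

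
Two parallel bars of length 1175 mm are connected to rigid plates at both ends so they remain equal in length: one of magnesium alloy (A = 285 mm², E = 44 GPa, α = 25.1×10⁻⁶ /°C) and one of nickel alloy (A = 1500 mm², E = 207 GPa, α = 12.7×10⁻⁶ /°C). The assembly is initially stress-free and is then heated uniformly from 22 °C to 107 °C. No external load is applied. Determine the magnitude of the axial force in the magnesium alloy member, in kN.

P ≈ 12.7 kN (compressive in the magnesium alloy)

Both members must finish at the same length. With the larger α, the magnesium alloy tends to over-expand; the plates restrain it, putting the magnesium alloy in compression and the nickel alloy in tension. With no external load the two internal forces are equal and opposite, magnitude P.
Equating the net (thermal + elastic) strains gives |α₁ − α₂|·ΔT = P·[1/(A₁E₁) + 1/(A₂E₂)].
|α₁ − α₂|·ΔT = 12.4×10⁻⁶ × 85 = 0.001054.
1/(A₁E₁) + 1/(A₂E₂) = 1/(285×44×10³) + 1/(1500×207×10³) = 8.297×10⁻⁸ N⁻¹.
P = 0.001054 / 8.297×10⁻⁸ = 12700 N = 12.7 kN.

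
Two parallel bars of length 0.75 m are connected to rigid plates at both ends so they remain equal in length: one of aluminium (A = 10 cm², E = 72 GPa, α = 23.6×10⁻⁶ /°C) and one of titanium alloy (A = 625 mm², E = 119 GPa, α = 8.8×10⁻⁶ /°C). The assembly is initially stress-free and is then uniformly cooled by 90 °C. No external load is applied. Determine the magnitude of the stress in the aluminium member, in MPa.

Equilibrium of a rigid end plate with no external load gives equal and opposite internal forces ±P in the two members. Since α_{aluminium} > α_{titanium alloy}, cooling drives the aluminium into tension and the titanium alloy into compression.
Compatibility of the two members (thermal + elastic change equal): (α₁ − α₂)ΔT = P·[1/(A₁E₁) + 1/(A₂E₂)].
|α₁ − α₂|·ΔT = 14.8×10⁻⁶ × 90 = 0.001332.
1/(A₁E₁) + 1/(A₂E₂) = 1/(1000×72×10³) + 1/(625×119×10³) = 2.733×10⁻⁸ N⁻¹.
P = 0.001332 / 2.733×10⁻⁸ = 48730 N = 48.73 kN.
σ_{aluminium} = P/A₁ = 48730/1000 = 48.73 MPa, tensile.

σ ≈ 48.7 MPa (tensile)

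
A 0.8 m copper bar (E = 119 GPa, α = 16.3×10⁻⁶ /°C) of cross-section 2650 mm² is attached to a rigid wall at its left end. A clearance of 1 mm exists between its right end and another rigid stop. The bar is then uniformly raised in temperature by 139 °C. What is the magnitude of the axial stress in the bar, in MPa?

If the wall were absent the bar would grow by αΔT L = 16.3×10⁻⁶ × 139 × 800 = 1.813 mm.
This exceeds the 1 mm gap, so the wall pushes back. The portion of expansion that must be recovered elastically is δ_free − gap = 1.813 − 1 = 0.8126 mm.
That suppressed elongation corresponds to σ = E·Δ/L = 119×10³ × 0.8126/800 = 120.9 MPa.

σ ≈ 121 MPa (compressive)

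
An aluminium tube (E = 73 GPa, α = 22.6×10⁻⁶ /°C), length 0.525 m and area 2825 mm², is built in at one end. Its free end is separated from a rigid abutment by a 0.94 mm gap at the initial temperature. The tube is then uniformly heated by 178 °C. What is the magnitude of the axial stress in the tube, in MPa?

Free thermal elongation = αΔT L = 22.6×10⁻⁶ × 178 × 525 = 2.112 mm.
This exceeds the 0.94 mm gap, so the wall pushes back. The portion of expansion that must be recovered elastically is δ_free − gap = 2.112 − 0.94 = 1.172 mm.
Compatibility: PL/(AE) = 1.172 mm, so σ = P/A = E × (1.172/525) = 163 MPa.

σ ≈ 163 MPa (compressive)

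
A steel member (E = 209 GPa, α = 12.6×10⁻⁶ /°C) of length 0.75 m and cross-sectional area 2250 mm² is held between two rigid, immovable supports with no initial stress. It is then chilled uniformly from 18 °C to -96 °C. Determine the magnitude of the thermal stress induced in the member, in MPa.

With length fixed, the mechanical strain must cancel the thermal strain αΔT = 12.6×10⁻⁶ × 114 = 1436.4×10⁻⁶.
The stress required to suppress this strain is σ = Eε = 209×10³ × 1436.4×10⁻⁶ = 300.2 MPa, tensile since the member is trying to contract.

σ ≈ 300 MPa (tensile)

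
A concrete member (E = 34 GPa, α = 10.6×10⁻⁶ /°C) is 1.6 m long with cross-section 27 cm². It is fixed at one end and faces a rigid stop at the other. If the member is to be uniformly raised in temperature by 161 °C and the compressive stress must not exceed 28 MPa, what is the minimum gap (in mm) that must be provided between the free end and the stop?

With no wall the member would lengthen by αΔT L = 10.6×10⁻⁶ × 161 × 1600 = 2.731 mm.
A stress of 28 MPa corresponds to the wall pushing the member back by σL/E = 28×1600/(34×10³) = 1.318 mm.
The gap must absorb the remainder: g_min = 2.731 − 1.318 = 1.413 mm.

g ≈ 1.41 mm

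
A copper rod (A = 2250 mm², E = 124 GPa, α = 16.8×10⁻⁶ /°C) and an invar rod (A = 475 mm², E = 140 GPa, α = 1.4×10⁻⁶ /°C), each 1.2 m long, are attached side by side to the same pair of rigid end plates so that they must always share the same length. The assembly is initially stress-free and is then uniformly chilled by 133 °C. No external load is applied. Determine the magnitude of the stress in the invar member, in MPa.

σ ≈ 232 MPa (compressive)

Equilibrium of a rigid end plate with no external load gives equal and opposite internal forces ±P in the two members. Since α_{copper} > α_{invar}, cooling drives the copper into tension and the invar into compression.
Equating the net (thermal + elastic) strains gives |α₁ − α₂|·ΔT = P·[1/(A₁E₁) + 1/(A₂E₂)].
|α₁ − α₂|·ΔT = 15.4×10⁻⁶ × 133 = 0.002048.
1/(A₁E₁) + 1/(A₂E₂) = 1/(2250×124×10³) + 1/(475×140×10³) = 1.862×10⁻⁸ N⁻¹.
P = 0.002048 / 1.862×10⁻⁸ = 110000 N = 110 kN.
σ_{invar} = P/A₂ = 110000/475 = 231.6 MPa, compressive.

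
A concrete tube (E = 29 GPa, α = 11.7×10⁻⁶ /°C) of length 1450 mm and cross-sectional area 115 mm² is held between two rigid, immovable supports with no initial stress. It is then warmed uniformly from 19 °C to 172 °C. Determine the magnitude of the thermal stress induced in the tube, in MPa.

Because both ends are immovable the net strain is zero, and the suppressed thermal strain is αΔT = 11.7×10⁻⁶ × 153 = 1790.1×10⁻⁶.
Hence σ = E·αΔT = 29×10³ × 1790.1×10⁻⁶ = 51.91 MPa, compressive.

σ ≈ 51.9 MPa (compressive)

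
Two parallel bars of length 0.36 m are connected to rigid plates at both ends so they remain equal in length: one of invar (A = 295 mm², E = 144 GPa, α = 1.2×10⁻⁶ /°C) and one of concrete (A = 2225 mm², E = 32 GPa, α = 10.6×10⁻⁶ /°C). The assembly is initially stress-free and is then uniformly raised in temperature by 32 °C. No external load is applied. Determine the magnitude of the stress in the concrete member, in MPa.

σ ≈ 3.6 MPa (compressive)

The concrete has the larger α, so on heating it would change length more than the invar if both were free. The rigid plates force a common final length, so the concrete is put into compression and the invar into tension, with equal and opposite forces P (no external load).
Equating the net (thermal + elastic) strains gives |α₁ − α₂|·ΔT = P·[1/(A₁E₁) + 1/(A₂E₂)].
|α₁ − α₂|·ΔT = 9.4×10⁻⁶ × 32 = 0.0003008.
1/(A₁E₁) + 1/(A₂E₂) = 1/(295×144×10³) + 1/(2225×32×10³) = 3.759×10⁻⁸ N⁻¹.
P = 0.0003008 / 3.759×10⁻⁸ = 8003 N = 8.003 kN.
σ_{concrete} = P/A₂ = 8003/2225 = 3.597 MPa, compressive.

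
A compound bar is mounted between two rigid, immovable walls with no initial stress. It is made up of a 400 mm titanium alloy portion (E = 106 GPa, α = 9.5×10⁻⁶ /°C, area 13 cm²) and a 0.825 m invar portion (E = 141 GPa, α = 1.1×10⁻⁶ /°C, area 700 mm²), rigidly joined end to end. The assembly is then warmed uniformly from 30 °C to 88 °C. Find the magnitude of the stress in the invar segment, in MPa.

σ ≈ 34.6 MPa (compressive)

Free thermal expansion of the whole bar: Σ αᵢΔT Lᵢ = 9.5×10⁻⁶×58×400 + 1.1×10⁻⁶×58×825 = 0.273 mm.
Since the ends are fixed, an axial force P builds up, equal in every segment, with P · Σ Lᵢ/(AᵢEᵢ) = δ_free.
The series flexibility is Σ Lᵢ/(AᵢEᵢ) = 400/(1300×106×10³) + 825/(700×141×10³) = 1.126×10⁻⁵ mm/N.
Hence P = δ_free / Σ(L/AE) = 0.273/1.126×10⁻⁵ = 24.25 kN (compressive).
σ_{invar} = P / A = 24250 / 700 = 34.64 MPa.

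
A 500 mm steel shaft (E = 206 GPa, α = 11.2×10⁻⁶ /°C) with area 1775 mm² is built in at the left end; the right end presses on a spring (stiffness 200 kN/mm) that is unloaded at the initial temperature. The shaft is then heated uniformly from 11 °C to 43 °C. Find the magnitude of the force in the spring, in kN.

The unrestrained thermal change is αΔT L = 11.2×10⁻⁶ × 32 × 500 = 0.1792 mm.
Let P be the compressive force at the spring. The shaft shortens elastically by PL/(AE) and the spring compresses by P/k; together these equal δ_free.
So P = δ_free / [L/(AE) + 1/k] = 0.1792 / [ 500/(1775×206×10³) + 1/(200×10³) ].
P = 0.1792 / 6.367×10⁻⁶ = 28140 N.

P ≈ 28.1 kN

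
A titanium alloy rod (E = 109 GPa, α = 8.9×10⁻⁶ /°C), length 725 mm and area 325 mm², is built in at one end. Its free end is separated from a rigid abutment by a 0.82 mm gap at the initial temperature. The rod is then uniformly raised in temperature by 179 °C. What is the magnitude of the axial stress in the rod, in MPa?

If the wall were absent the rod would grow by αΔT L = 8.9×10⁻⁶ × 179 × 725 = 1.155 mm.
After closing the 0.82 mm clearance, 1.155 − 0.82 = 0.335 mm of expansion remains to be suppressed by the wall.
That suppressed elongation corresponds to σ = E·Δ/L = 109×10³ × 0.335/725 = 50.37 MPa.

σ ≈ 50.4 MPa (compressive)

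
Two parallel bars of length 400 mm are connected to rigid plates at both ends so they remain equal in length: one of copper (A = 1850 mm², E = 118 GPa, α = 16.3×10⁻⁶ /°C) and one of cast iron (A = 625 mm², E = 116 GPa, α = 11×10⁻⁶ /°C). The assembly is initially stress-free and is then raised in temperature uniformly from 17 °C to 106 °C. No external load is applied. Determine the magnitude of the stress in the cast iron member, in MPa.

Both members must finish at the same length. With the larger α, the copper tends to over-expand; the plates restrain it, putting the copper in compression and the cast iron in tension. With no external load the two internal forces are equal and opposite, magnitude P.
Equating the net (thermal + elastic) strains gives |α₁ − α₂|·ΔT = P·[1/(A₁E₁) + 1/(A₂E₂)].
|α₁ − α₂|·ΔT = 5.3×10⁻⁶ × 89 = 0.0004717.
1/(A₁E₁) + 1/(A₂E₂) = 1/(1850×118×10³) + 1/(625×116×10³) = 1.837×10⁻⁸ N⁻¹.
So P = 0.0004717 / 1.837×10⁻⁸ = 25.67 kN.
σ_{cast iron} = P/A₂ = 25670/625 = 41.08 MPa, tensile.

σ ≈ 41.1 MPa (tensile)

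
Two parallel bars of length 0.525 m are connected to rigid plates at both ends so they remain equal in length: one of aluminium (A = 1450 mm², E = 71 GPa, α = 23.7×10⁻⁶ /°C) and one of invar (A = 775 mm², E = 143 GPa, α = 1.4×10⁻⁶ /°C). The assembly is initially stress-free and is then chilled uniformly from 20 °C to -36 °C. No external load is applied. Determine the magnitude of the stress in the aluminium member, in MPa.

The aluminium has the larger α, so on cooling it would change length more than the invar if both were free. The rigid plates force a common final length, so the aluminium is put into tension and the invar into compression, with equal and opposite forces P (no external load).
Setting the final lengths equal and cancelling L: (α₁ − α₂)ΔT = P/(A₁E₁) + P/(A₂E₂).
|α₁ − α₂|·ΔT = 22.3×10⁻⁶ × 56 = 0.001249.
1/(A₁E₁) + 1/(A₂E₂) = 1/(1450×71×10³) + 1/(775×143×10³) = 1.874×10⁻⁸ N⁻¹.
So P = 0.001249 / 1.874×10⁻⁸ = 66.65 kN.
σ_{aluminium} = P/A₁ = 66650/1450 = 45.97 MPa, tensile.

σ ≈ 46 MPa (tensile)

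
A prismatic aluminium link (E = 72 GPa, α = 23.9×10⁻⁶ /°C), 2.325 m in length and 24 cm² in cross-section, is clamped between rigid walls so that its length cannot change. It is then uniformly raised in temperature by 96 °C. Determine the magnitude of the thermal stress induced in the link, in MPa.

σ ≈ 165 MPa (compressive)

Because both ends are immovable the net strain is zero, and the suppressed thermal strain is αΔT = 23.9×10⁻⁶ × 96 = 2294.4×10⁻⁶.
σ = EαΔT = 72×10³ × 23.9×10⁻⁶ × 96 = 165.2 MPa (compressive; the link is trying to expand).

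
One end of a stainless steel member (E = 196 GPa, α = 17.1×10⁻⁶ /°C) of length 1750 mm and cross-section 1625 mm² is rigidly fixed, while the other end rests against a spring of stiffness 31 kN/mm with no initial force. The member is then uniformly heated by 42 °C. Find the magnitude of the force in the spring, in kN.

The unrestrained thermal change is αΔT L = 17.1×10⁻⁶ × 42 × 1750 = 1.257 mm.
Let P be the compressive force at the spring. The member shortens elastically by PL/(AE) and the spring compresses by P/k; together these equal δ_free.
So P = δ_free / [L/(AE) + 1/k] = 1.257 / [ 1750/(1625×196×10³) + 1/(31×10³) ].
P = 1.257 / 3.775×10⁻⁵ = 33290 N.

P ≈ 33.3 kN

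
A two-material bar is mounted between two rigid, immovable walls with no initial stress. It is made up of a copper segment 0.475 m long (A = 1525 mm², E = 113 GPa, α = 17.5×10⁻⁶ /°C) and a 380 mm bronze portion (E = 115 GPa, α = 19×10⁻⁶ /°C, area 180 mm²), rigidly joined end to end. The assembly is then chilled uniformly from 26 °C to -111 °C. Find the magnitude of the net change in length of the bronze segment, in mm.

If the supports were absent, the total length change would be Σ αᵢΔT Lᵢ = 17.5×10⁻⁶×137×475 + 19×10⁻⁶×137×380 = 2.128 mm.
The walls prevent any net length change, so an axial force P (same in every segment) develops. Compatibility: P · Σ Lᵢ/(AᵢEᵢ) = δ_free.
The series flexibility is Σ Lᵢ/(AᵢEᵢ) = 475/(1525×113×10³) + 380/(180×115×10³) = 2.111×10⁻⁵ mm/N.
So P = 2.128 / 2.111×10⁻⁵ = 100.8 kN, tensile.
For the bronze segment, free thermal change = 19×10⁻⁶×137×380 = 0.9891 mm and elastic change from P = 100800×380/(180×115×10³) = 1.85 mm; these oppose, so the net change is 0.861 mm (segment lengthens).

|ΔL| ≈ 0.861 mm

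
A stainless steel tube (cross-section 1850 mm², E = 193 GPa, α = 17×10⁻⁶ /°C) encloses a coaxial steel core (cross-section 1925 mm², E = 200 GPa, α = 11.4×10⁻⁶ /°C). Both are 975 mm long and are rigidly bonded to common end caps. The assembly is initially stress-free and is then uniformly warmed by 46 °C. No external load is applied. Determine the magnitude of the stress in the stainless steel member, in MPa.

The stainless steel has the larger α, so on heating it would change length more than the steel if both were free. The rigid plates force a common final length, so the stainless steel is put into compression and the steel into tension, with equal and opposite forces P (no external load).
Setting the final lengths equal and cancelling L: (α₁ − α₂)ΔT = P/(A₁E₁) + P/(A₂E₂).
|α₁ − α₂|·ΔT = 5.6×10⁻⁶ × 46 = 0.0002576.
1/(A₁E₁) + 1/(A₂E₂) = 1/(1850×193×10³) + 1/(1925×200×10³) = 5.398×10⁻⁹ N⁻¹.
P = 0.0002576 / 5.398×10⁻⁹ = 47720 N = 47.72 kN.
σ_{stainless steel} = P/A₁ = 47720/1850 = 25.79 MPa, compressive.

σ ≈ 25.8 MPa (compressive)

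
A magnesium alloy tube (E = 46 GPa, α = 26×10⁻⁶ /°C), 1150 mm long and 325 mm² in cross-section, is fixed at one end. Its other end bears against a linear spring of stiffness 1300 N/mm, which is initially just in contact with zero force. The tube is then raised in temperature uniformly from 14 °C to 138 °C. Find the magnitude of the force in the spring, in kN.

The unrestrained thermal change is αΔT L = 26×10⁻⁶ × 124 × 1150 = 3.708 mm.
Let P be the compressive force at the spring. The tube shortens elastically by PL/(AE) and the spring compresses by P/k; together these equal δ_free.
P [ L/(AE) + 1/k ] = δ_free → P [ 1150/(325×46×10³) + 1/(1300) ] = 3.708.
P = 3.708 / 0.0008462 = 4382 N.

P ≈ 4.38 kN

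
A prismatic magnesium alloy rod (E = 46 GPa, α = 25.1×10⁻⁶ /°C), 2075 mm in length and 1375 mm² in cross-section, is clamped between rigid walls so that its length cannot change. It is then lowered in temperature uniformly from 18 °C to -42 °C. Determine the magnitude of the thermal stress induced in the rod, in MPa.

σ ≈ 69.3 MPa (tensile)

Because both ends are immovable the net strain is zero, and the suppressed thermal strain is αΔT = 25.1×10⁻⁶ × 60 = 1506×10⁻⁶.
The stress required to suppress this strain is σ = Eε = 46×10³ × 1506×10⁻⁶ = 69.28 MPa, tensile since the rod is trying to contract.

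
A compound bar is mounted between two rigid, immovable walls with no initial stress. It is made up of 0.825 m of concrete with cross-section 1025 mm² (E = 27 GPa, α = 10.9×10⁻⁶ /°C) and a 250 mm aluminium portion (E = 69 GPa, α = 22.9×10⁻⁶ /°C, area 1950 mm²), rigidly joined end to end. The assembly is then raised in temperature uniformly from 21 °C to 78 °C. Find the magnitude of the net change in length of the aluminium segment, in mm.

|ΔL| ≈ 0.277 mm

If the supports were absent, the total length change would be Σ αᵢΔT Lᵢ = 10.9×10⁻⁶×57×825 + 22.9×10⁻⁶×57×250 = 0.8389 mm.
The walls prevent any net length change, so an axial force P (same in every segment) develops. Compatibility: P · Σ Lᵢ/(AᵢEᵢ) = δ_free.
Σ Lᵢ/(AᵢEᵢ) = 825/(1025×27×10³) + 250/(1950×69×10³) = 3.167×10⁻⁵ mm/N.
P = 0.8389 / 3.167×10⁻⁵ = 26490 N = 26.49 kN, compressive.
For the aluminium segment, free thermal change = 22.9×10⁻⁶×57×250 = 0.3263 mm and elastic change from P = 26490×250/(1950×69×10³) = 0.04922 mm; these oppose, so the net change is 0.277 mm (segment lengthens).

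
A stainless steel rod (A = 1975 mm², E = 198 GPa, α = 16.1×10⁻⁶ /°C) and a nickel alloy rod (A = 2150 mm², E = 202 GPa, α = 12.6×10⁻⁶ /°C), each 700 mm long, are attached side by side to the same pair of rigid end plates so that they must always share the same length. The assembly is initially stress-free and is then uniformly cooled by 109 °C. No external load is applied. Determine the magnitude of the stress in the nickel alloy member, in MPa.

Both members must finish at the same length. With the larger α, the stainless steel tends to over-contract; the plates restrain it, putting the stainless steel in tension and the nickel alloy in compression. With no external load the two internal forces are equal and opposite, magnitude P.
Compatibility of the two members (thermal + elastic change equal): (α₁ − α₂)ΔT = P·[1/(A₁E₁) + 1/(A₂E₂)].
|α₁ − α₂|·ΔT = 3.5×10⁻⁶ × 109 = 0.0003815.
1/(A₁E₁) + 1/(A₂E₂) = 1/(1975×198×10³) + 1/(2150×202×10³) = 4.86×10⁻⁹ N⁻¹.
P = 0.0003815 / 4.86×10⁻⁹ = 78500 N = 78.5 kN.
σ_{nickel alloy} = P/A₂ = 78500/2150 = 36.51 MPa, compressive.

σ ≈ 36.5 MPa (compressive)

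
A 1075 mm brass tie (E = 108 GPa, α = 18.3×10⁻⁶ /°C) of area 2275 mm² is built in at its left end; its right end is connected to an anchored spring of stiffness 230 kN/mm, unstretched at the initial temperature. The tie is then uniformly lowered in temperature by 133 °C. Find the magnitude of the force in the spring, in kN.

The unrestrained thermal change is αΔT L = 18.3×10⁻⁶ × 133 × 1075 = 2.616 mm.
With a force P in the spring, the elastic change of the tie is PL/(AE) and that of the spring is P/k; compatibility requires their sum to equal δ_free.
So P = δ_free / [L/(AE) + 1/k] = 2.616 / [ 1075/(2275×108×10³) + 1/(230×10³) ].
P = 2.616 / 8.723×10⁻⁶ = 299900 N.

P ≈ 300 kN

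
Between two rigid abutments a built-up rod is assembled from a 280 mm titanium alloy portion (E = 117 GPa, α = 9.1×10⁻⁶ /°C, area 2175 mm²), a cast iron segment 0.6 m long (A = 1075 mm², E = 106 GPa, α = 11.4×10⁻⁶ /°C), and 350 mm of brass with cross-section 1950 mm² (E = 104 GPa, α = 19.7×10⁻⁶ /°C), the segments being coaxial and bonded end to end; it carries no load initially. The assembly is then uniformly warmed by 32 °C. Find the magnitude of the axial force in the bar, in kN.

P ≈ 64.4 kN (compressive)

If the supports were absent, the total length change would be Σ αᵢΔT Lᵢ = 9.1×10⁻⁶×32×280 + 11.4×10⁻⁶×32×600 + 19.7×10⁻⁶×32×350 = 0.5211 mm.
Since the ends are fixed, an axial force P builds up, equal in every segment, with P · Σ Lᵢ/(AᵢEᵢ) = δ_free.
The series flexibility is Σ Lᵢ/(AᵢEᵢ) = 280/(2175×117×10³) + 600/(1075×106×10³) + 350/(1950×104×10³) = 8.092×10⁻⁶ mm/N.
So P = 0.5211 / 8.092×10⁻⁶ = 64.39 kN, compressive.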